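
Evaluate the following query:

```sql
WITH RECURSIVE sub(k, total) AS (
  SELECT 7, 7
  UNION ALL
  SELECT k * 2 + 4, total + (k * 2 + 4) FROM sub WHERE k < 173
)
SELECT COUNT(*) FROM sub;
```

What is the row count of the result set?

6

Base: k=7, total=7.
Iteration 1: 7 < 173 holds -> k = 7 * 2 + 4 = 18, total = 7 + 18 = 25.
Iteration 2: 18 < 173 holds -> k = 18 * 2 + 4 = 40, total = 25 + 40 = 65.
Iteration 3: 40 < 173 holds -> k = 40 * 2 + 4 = 84, total = 65 + 84 = 149.
Iteration 4: 84 < 173 holds -> k = 84 * 2 + 4 = 172, total = 149 + 172 = 321.
Iteration 5: 172 < 173 holds -> k = 172 * 2 + 4 = 348, total = 321 + 348 = 669.
Iteration 6: 348 < 173 fails; recursion stops.
Total rows emitted: 6.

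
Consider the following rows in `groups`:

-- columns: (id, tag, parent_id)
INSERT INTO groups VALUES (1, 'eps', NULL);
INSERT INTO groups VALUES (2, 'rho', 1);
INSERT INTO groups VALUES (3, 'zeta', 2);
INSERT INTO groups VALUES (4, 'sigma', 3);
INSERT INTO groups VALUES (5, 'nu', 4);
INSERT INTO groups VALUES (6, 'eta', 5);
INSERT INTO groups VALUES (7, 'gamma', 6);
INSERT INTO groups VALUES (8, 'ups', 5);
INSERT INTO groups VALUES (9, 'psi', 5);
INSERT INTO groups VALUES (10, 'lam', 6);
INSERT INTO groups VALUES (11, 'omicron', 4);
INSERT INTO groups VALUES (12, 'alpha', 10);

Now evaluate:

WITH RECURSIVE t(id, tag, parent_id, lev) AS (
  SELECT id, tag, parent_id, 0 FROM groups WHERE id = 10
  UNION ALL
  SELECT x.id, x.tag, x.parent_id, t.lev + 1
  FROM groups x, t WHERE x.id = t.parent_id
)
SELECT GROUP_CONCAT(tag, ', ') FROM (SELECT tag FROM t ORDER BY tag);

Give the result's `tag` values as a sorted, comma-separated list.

Base: id=10 (lam), parent_id=6, lev 0.
Iteration 1: join on id=6 -> eta (id 6, parent_id=5, lev 1).
Iteration 2: join on id=5 -> nu (id 5, parent_id=4, lev 2).
Iteration 3: join on id=4 -> sigma (id 4, parent_id=3, lev 3).
Iteration 4: join on id=3 -> zeta (id 3, parent_id=2, lev 4).
Iteration 5: join on id=2 -> rho (id 2, parent_id=1, lev 5).
Iteration 6: join on id=1 -> eps (id 1, parent_id=NULL, lev 6).
Iteration 7: parent_id is NULL; no match; recursion stops.

eps, eta, lam, nu, rho, sigma, zeta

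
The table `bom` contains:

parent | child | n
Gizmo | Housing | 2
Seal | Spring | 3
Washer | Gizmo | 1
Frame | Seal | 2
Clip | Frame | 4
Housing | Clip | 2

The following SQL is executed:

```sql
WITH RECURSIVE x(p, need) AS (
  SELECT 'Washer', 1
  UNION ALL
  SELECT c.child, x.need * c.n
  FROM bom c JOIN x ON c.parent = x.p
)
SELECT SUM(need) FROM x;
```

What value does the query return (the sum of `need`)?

Base: (Washer, need=1).
Iteration 1: components of {Washer} -> Gizmo = 1*1 = 1.
Iteration 2: components of {Gizmo} -> Housing = 1*2 = 2.
Iteration 3: components of {Housing} -> Clip = 2*2 = 4.
Iteration 4: components of {Clip} -> Frame = 4*4 = 16.
Iteration 5: components of {Frame} -> Seal = 16*2 = 32.
Iteration 6: components of {Seal} -> Spring = 32*3 = 96.
Iteration 7: no further components; recursion stops.
SUM(need) = 1 + 1 + 2 + 4 + 16 + 32 + 96 = 152.

152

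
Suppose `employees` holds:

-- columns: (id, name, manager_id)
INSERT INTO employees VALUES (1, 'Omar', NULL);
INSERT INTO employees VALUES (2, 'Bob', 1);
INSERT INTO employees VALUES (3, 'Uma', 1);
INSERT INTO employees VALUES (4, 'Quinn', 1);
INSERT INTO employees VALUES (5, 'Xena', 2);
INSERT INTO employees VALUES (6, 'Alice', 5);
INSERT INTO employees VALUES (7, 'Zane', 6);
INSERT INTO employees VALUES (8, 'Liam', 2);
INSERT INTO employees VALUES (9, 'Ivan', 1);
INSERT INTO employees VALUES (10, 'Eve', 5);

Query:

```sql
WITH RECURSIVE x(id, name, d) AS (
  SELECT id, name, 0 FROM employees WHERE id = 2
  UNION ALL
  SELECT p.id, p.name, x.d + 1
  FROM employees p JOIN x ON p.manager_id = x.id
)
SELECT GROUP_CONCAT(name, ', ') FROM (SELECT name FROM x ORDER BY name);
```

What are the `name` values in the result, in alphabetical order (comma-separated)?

Alice, Bob, Eve, Liam, Xena, Zane

Base: id=2 (Bob) at d 0.
Iteration 1: rows with manager_id in {2} -> Xena (id 5, d 1), Liam (id 8, d 1).
Iteration 2: rows with manager_id in {5,8} -> Alice (id 6, d 2), Eve (id 10, d 2).
Iteration 3: rows with manager_id in {6,10} -> Zane (id 7, d 3).
Iteration 4: no rows with manager_id in {7}; recursion stops.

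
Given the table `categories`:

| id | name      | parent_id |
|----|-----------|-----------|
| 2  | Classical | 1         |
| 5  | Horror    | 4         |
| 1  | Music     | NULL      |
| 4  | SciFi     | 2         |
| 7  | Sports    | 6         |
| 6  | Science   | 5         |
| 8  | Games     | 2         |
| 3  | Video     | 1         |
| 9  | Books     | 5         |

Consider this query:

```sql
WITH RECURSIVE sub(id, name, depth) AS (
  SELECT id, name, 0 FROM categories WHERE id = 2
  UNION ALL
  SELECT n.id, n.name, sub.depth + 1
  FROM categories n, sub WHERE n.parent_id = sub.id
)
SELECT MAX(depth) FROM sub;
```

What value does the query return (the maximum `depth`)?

4

Base: id=2 (Classical) at depth 0.
Iteration 1: rows with parent_id in {2} -> SciFi (id 4, depth 1), Games (id 8, depth 1).
Iteration 2: rows with parent_id in {4,8} -> Horror (id 5, depth 2).
Iteration 3: rows with parent_id in {5} -> Science (id 6, depth 3), Books (id 9, depth 3).
Iteration 4: rows with parent_id in {6,9} -> Sports (id 7, depth 4).
Iteration 5: no rows with parent_id in {7}; recursion stops.
depth values: 0, 1, 1, 2, 3, 3, 4; the maximum is 4.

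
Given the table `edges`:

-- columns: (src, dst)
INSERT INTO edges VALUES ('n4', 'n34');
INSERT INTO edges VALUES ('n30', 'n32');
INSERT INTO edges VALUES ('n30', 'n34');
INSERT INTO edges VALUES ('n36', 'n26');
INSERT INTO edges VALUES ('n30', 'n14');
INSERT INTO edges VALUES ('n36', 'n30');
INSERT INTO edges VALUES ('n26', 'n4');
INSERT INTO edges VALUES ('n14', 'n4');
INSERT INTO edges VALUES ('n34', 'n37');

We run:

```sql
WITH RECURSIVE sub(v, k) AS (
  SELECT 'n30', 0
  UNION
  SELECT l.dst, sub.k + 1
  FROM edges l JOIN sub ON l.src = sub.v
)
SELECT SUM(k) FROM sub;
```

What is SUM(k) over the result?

Base: (n30, k=0).
Iteration 1: edges from {n30} -> (n14, k=1), (n32, k=1), (n34, k=1).
Iteration 2: edges from {n14,n32,n34} -> (n37, k=2), (n4, k=2).
Iteration 3: edges from {n37,n4} -> (n34, k=3).
Iteration 4: edges from {n34} -> (n37, k=4).
Iteration 5: no outgoing edges from {n37}; recursion stops.
SUM(k) = 0 + 1 + 1 + 1 + 2 + 2 + 3 + 4 = 14.

14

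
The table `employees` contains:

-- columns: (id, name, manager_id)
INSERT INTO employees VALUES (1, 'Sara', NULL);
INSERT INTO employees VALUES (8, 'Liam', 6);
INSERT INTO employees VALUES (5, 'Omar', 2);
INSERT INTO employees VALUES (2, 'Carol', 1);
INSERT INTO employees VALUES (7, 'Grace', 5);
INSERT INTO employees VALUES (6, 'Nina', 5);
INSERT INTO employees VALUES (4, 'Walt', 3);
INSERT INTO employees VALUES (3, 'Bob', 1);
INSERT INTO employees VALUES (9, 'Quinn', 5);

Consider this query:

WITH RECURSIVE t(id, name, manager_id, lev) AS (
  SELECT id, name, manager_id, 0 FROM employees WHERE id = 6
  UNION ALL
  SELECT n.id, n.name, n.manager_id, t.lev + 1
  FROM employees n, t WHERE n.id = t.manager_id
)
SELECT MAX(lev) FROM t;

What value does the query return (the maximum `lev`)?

Base: id=6 (Nina), manager_id=5, lev 0.
Iteration 1: join on id=5 -> Omar (id 5, manager_id=2, lev 1).
Iteration 2: join on id=2 -> Carol (id 2, manager_id=1, lev 2).
Iteration 3: join on id=1 -> Sara (id 1, manager_id=NULL, lev 3).
Iteration 4: manager_id is NULL; no match; recursion stops.
lev values: 0, 1, 2, 3; the maximum is 3.

3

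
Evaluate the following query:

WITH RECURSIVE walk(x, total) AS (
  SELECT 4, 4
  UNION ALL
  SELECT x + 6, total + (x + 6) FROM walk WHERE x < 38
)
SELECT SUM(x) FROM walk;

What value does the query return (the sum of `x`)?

154

Base: x=4, total=4.
Iteration 1: 4 < 38 holds -> x = 4 + 6 = 10, total = 4 + 10 = 14.
Iteration 2: 10 < 38 holds -> x = 10 + 6 = 16, total = 14 + 16 = 30.
Iteration 3: 16 < 38 holds -> x = 16 + 6 = 22, total = 30 + 22 = 52.
Iteration 4: 22 < 38 holds -> x = 22 + 6 = 28, total = 52 + 28 = 80.
Iteration 5: 28 < 38 holds -> x = 28 + 6 = 34, total = 80 + 34 = 114.
Iteration 6: 34 < 38 holds -> x = 34 + 6 = 40, total = 114 + 40 = 154.
Iteration 7: 40 < 38 fails; recursion stops.
SUM(x) = 4 + 10 + 16 + 22 + 28 + 34 + 40 = 154.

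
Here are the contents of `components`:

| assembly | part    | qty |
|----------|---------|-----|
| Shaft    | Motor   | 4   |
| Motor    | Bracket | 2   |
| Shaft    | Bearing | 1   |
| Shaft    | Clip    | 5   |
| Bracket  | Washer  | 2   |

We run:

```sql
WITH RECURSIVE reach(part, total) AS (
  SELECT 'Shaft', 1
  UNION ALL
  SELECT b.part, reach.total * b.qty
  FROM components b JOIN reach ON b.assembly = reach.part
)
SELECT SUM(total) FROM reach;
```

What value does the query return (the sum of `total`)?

Base: (Shaft, total=1).
Iteration 1: components of {Shaft} -> Bearing = 1*1 = 1, Clip = 1*5 = 5, Motor = 1*4 = 4.
Iteration 2: components of {Bearing,Clip,Motor} -> Bracket = 4*2 = 8.
Iteration 3: components of {Bracket} -> Washer = 8*2 = 16.
Iteration 4: no further components; recursion stops.
SUM(total) = 1 + 4 + 1 + 5 + 8 + 16 = 35.

35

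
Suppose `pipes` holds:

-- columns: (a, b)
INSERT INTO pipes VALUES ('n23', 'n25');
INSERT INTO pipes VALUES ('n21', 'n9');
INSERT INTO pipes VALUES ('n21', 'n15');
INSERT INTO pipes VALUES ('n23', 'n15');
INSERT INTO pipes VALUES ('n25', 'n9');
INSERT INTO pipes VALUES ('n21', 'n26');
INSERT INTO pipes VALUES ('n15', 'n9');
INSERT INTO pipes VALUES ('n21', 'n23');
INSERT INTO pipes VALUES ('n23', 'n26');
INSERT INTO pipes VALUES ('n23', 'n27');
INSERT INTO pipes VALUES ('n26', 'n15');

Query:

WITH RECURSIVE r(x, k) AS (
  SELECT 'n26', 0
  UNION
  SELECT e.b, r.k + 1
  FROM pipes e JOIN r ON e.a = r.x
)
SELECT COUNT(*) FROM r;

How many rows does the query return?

3

Base: (n26, k=0).
Iteration 1: edges from {n26} -> (n15, k=1).
Iteration 2: edges from {n15} -> (n9, k=2).
Iteration 3: no outgoing edges from {n9}; recursion stops.
Total rows emitted: 3.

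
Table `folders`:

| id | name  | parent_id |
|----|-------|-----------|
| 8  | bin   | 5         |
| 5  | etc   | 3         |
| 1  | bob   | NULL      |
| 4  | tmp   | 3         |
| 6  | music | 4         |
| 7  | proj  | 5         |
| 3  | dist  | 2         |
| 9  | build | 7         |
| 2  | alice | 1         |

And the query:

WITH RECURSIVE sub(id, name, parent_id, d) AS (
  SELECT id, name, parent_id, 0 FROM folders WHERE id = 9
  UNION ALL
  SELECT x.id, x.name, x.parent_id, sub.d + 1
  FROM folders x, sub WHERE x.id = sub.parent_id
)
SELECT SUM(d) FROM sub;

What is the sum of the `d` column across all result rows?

Base: id=9 (build), parent_id=7, d 0.
Iteration 1: join on id=7 -> proj (id 7, parent_id=5, d 1).
Iteration 2: join on id=5 -> etc (id 5, parent_id=3, d 2).
Iteration 3: join on id=3 -> dist (id 3, parent_id=2, d 3).
Iteration 4: join on id=2 -> alice (id 2, parent_id=1, d 4).
Iteration 5: join on id=1 -> bob (id 1, parent_id=NULL, d 5).
Iteration 6: parent_id is NULL; no match; recursion stops.
SUM(d) = 0 + 1 + 2 + 3 + 4 + 5 = 15.

15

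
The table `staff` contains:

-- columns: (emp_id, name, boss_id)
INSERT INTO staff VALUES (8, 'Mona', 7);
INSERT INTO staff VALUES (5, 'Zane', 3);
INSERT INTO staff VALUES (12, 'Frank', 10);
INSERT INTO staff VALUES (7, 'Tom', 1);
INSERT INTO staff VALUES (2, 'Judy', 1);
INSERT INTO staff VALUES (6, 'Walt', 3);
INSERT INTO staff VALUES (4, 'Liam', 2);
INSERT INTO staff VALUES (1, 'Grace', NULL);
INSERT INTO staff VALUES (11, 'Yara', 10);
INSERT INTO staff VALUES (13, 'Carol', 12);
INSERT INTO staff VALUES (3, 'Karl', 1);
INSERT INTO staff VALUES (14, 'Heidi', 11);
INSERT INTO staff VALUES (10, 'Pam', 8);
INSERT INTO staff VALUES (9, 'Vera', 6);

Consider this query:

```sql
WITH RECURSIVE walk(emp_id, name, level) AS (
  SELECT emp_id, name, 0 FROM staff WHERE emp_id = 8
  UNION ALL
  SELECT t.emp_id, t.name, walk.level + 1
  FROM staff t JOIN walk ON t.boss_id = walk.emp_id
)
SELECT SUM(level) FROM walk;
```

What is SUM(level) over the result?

11

Base: emp_id=8 (Mona) at level 0.
Iteration 1: rows with boss_id in {8} -> Pam (id 10, level 1).
Iteration 2: rows with boss_id in {10} -> Yara (id 11, level 2), Frank (id 12, level 2).
Iteration 3: rows with boss_id in {11,12} -> Carol (id 13, level 3), Heidi (id 14, level 3).
Iteration 4: no rows with boss_id in {13,14}; recursion stops.
SUM(level) = 0 + 1 + 2 + 2 + 3 + 3 = 11.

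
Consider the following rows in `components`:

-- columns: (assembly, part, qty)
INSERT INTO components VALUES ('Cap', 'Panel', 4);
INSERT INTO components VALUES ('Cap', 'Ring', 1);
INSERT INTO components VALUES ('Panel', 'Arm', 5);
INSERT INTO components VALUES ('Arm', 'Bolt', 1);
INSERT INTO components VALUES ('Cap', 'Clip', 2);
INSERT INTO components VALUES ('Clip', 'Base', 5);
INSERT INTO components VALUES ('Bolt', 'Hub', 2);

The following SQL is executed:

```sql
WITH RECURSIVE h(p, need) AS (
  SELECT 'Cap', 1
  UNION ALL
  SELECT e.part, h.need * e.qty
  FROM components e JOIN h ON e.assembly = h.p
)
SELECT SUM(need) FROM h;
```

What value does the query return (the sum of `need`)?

98

Base: (Cap, need=1).
Iteration 1: components of {Cap} -> Clip = 1*2 = 2, Panel = 1*4 = 4, Ring = 1*1 = 1.
Iteration 2: components of {Clip,Panel,Ring} -> Arm = 4*5 = 20, Base = 2*5 = 10.
Iteration 3: components of {Arm,Base} -> Bolt = 20*1 = 20.
Iteration 4: components of {Bolt} -> Hub = 20*2 = 40.
Iteration 5: no further components; recursion stops.
SUM(need) = 1 + 4 + 1 + 2 + 20 + 10 + 20 + 40 = 98.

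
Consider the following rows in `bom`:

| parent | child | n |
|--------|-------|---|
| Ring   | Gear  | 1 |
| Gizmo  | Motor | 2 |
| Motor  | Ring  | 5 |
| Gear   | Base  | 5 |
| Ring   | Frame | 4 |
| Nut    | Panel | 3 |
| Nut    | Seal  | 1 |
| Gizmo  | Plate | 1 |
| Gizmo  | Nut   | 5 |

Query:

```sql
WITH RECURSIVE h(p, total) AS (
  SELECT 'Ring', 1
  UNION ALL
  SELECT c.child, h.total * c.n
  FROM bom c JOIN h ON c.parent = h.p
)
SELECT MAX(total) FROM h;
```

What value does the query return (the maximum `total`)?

5

Base: (Ring, total=1).
Iteration 1: components of {Ring} -> Frame = 1*4 = 4, Gear = 1*1 = 1.
Iteration 2: components of {Frame,Gear} -> Base = 1*5 = 5.
Iteration 3: no further components; recursion stops.
total values: 1, 1, 4, 5; the maximum is 5.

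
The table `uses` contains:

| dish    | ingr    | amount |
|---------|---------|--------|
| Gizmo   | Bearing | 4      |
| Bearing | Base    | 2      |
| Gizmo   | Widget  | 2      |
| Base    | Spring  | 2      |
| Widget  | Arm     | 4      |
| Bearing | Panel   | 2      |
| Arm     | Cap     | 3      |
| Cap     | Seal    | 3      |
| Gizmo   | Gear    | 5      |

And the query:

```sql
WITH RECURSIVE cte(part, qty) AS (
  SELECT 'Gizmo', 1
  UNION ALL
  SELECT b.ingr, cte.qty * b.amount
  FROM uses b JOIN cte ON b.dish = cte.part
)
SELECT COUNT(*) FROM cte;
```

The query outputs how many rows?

10

Base: (Gizmo, qty=1).
Iteration 1: components of {Gizmo} -> Bearing = 1*4 = 4, Gear = 1*5 = 5, Widget = 1*2 = 2.
Iteration 2: components of {Bearing,Gear,Widget} -> Arm = 2*4 = 8, Base = 4*2 = 8, Panel = 4*2 = 8.
Iteration 3: components of {Arm,Base,Panel} -> Cap = 8*3 = 24, Spring = 8*2 = 16.
Iteration 4: components of {Cap,Spring} -> Seal = 24*3 = 72.
Iteration 5: no further components; recursion stops.
Total rows emitted: 10.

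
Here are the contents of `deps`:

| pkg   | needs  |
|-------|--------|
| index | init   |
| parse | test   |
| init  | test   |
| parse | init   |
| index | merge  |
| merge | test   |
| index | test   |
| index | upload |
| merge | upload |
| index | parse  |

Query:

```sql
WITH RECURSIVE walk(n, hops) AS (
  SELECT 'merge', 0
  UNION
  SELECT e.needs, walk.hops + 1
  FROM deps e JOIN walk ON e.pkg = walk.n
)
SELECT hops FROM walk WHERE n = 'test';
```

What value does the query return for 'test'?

Base: (merge, hops=0).
Iteration 1: edges from {merge} -> (test, hops=1), (upload, hops=1).
Iteration 2: no outgoing edges from {test,upload}; recursion stops.

1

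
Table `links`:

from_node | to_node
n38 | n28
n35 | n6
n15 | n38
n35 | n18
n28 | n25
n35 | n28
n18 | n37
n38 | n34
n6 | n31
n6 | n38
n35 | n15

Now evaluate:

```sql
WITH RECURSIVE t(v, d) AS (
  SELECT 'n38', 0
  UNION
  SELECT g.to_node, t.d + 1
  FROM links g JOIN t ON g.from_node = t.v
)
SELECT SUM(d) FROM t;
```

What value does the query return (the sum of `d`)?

Base: (n38, d=0).
Iteration 1: edges from {n38} -> (n28, d=1), (n34, d=1).
Iteration 2: edges from {n28,n34} -> (n25, d=2).
Iteration 3: no outgoing edges from {n25}; recursion stops.
SUM(d) = 0 + 1 + 1 + 2 = 4.

4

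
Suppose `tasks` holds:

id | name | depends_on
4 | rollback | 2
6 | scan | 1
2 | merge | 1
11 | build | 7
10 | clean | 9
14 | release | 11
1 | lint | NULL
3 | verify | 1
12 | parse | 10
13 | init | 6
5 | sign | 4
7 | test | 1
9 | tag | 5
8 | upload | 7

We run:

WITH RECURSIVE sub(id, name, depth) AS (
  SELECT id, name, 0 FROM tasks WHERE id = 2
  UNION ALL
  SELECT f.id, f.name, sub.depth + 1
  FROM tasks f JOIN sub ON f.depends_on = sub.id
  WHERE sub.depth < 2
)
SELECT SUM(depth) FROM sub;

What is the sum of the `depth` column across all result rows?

3

Base: id=2 (merge) at depth 0.
Iteration 1: rows with depends_on in {2} -> rollback (id 4, depth 1).
Iteration 2: rows with depends_on in {4} -> sign (id 5, depth 2).
Iteration 3: depth < 2 fails for all current rows; recursion stops.
SUM(depth) = 0 + 1 + 2 = 3.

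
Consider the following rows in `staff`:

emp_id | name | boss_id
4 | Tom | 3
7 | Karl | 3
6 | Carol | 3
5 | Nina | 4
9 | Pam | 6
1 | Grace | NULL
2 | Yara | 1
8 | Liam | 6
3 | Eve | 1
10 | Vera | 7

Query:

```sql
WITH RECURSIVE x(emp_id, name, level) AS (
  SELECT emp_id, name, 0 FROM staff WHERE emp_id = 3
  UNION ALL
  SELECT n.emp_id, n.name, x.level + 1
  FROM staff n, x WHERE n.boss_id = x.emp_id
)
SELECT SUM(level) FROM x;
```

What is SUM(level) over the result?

11

Base: emp_id=3 (Eve) at level 0.
Iteration 1: rows with boss_id in {3} -> Tom (id 4, level 1), Carol (id 6, level 1), Karl (id 7, level 1).
Iteration 2: rows with boss_id in {4,6,7} -> Nina (id 5, level 2), Liam (id 8, level 2), Pam (id 9, level 2), Vera (id 10, level 2).
Iteration 3: no rows with boss_id in {5,8,9,10}; recursion stops.
SUM(level) = 0 + 1 + 1 + 1 + 2 + 2 + 2 + 2 = 11.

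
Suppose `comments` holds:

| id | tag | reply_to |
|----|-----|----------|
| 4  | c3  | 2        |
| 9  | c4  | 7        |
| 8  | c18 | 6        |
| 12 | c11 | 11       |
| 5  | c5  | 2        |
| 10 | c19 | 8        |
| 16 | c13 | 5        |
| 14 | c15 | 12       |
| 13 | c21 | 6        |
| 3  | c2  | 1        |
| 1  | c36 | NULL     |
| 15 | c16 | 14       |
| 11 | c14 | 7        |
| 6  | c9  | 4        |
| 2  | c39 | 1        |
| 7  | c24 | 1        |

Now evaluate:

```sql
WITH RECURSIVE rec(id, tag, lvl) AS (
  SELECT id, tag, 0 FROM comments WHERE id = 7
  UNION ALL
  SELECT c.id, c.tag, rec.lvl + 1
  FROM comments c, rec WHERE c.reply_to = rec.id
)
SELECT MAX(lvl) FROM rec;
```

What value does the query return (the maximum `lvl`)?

Base: id=7 (c24) at lvl 0.
Iteration 1: rows with reply_to in {7} -> c4 (id 9, lvl 1), c14 (id 11, lvl 1).
Iteration 2: rows with reply_to in {9,11} -> c11 (id 12, lvl 2).
Iteration 3: rows with reply_to in {12} -> c15 (id 14, lvl 3).
Iteration 4: rows with reply_to in {14} -> c16 (id 15, lvl 4).
Iteration 5: no rows with reply_to in {15}; recursion stops.
lvl values: 0, 1, 1, 2, 3, 4; the maximum is 4.

4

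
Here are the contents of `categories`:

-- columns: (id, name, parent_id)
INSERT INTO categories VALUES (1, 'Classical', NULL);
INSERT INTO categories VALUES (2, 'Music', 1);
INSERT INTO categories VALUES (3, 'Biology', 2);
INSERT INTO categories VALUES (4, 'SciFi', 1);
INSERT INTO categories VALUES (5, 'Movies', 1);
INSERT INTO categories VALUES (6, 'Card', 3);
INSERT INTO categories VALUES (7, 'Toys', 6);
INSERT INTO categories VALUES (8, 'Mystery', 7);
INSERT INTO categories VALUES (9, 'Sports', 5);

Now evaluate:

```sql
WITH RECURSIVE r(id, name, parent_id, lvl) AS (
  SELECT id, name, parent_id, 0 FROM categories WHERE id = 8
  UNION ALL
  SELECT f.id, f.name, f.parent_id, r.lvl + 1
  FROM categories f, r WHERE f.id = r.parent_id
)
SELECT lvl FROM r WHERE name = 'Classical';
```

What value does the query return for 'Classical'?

Base: id=8 (Mystery), parent_id=7, lvl 0.
Iteration 1: join on id=7 -> Toys (id 7, parent_id=6, lvl 1).
Iteration 2: join on id=6 -> Card (id 6, parent_id=3, lvl 2).
Iteration 3: join on id=3 -> Biology (id 3, parent_id=2, lvl 3).
Iteration 4: join on id=2 -> Music (id 2, parent_id=1, lvl 4).
Iteration 5: join on id=1 -> Classical (id 1, parent_id=NULL, lvl 5).
Iteration 6: parent_id is NULL; no match; recursion stops.

5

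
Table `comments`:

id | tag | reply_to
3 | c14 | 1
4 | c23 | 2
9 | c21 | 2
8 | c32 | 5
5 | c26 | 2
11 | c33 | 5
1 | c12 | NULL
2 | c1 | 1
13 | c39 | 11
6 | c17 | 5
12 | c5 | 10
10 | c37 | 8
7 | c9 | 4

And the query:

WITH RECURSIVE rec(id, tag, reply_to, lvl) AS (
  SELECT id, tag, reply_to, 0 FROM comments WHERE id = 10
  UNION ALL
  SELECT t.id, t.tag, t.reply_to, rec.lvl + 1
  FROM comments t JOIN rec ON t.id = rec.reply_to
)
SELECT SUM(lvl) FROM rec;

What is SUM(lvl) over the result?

Base: id=10 (c37), reply_to=8, lvl 0.
Iteration 1: join on id=8 -> c32 (id 8, reply_to=5, lvl 1).
Iteration 2: join on id=5 -> c26 (id 5, reply_to=2, lvl 2).
Iteration 3: join on id=2 -> c1 (id 2, reply_to=1, lvl 3).
Iteration 4: join on id=1 -> c12 (id 1, reply_to=NULL, lvl 4).
Iteration 5: reply_to is NULL; no match; recursion stops.
SUM(lvl) = 0 + 1 + 2 + 3 + 4 = 10.

10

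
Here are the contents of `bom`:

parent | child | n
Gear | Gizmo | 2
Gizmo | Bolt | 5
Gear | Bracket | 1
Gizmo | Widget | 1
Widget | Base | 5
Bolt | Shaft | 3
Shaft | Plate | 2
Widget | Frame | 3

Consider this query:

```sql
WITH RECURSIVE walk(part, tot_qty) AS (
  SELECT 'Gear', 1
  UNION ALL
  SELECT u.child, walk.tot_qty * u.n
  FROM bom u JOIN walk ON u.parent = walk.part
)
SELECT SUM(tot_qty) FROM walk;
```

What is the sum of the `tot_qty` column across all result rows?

122

Base: (Gear, tot_qty=1).
Iteration 1: components of {Gear} -> Bracket = 1*1 = 1, Gizmo = 1*2 = 2.
Iteration 2: components of {Bracket,Gizmo} -> Bolt = 2*5 = 10, Widget = 2*1 = 2.
Iteration 3: components of {Bolt,Widget} -> Base = 2*5 = 10, Frame = 2*3 = 6, Shaft = 10*3 = 30.
Iteration 4: components of {Base,Frame,Shaft} -> Plate = 30*2 = 60.
Iteration 5: no further components; recursion stops.
SUM(tot_qty) = 1 + 2 + 1 + 10 + 2 + 30 + 10 + 6 + 60 = 122.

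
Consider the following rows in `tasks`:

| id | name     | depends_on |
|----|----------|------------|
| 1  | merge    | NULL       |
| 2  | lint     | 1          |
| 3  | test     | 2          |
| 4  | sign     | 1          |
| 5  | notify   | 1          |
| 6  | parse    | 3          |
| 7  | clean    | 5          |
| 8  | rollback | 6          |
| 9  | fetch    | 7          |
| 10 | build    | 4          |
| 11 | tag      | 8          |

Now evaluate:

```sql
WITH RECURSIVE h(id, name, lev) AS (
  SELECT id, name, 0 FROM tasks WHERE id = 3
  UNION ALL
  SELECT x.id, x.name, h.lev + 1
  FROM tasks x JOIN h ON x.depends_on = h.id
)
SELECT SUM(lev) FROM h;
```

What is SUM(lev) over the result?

Base: id=3 (test) at lev 0.
Iteration 1: rows with depends_on in {3} -> parse (id 6, lev 1).
Iteration 2: rows with depends_on in {6} -> rollback (id 8, lev 2).
Iteration 3: rows with depends_on in {8} -> tag (id 11, lev 3).
Iteration 4: no rows with depends_on in {11}; recursion stops.
SUM(lev) = 0 + 1 + 2 + 3 = 6.

6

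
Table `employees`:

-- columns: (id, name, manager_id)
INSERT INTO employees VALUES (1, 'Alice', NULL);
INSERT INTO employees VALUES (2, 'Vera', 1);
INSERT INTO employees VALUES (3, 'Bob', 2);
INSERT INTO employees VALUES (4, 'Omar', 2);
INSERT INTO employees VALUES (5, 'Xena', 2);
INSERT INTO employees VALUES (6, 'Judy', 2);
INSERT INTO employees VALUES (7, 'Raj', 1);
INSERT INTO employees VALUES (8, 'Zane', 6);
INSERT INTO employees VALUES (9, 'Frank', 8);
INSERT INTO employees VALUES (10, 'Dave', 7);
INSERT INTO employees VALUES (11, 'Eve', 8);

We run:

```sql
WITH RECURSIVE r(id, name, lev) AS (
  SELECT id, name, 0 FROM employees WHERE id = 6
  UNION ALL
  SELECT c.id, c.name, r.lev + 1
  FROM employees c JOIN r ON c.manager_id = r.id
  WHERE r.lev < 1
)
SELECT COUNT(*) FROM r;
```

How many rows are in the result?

Base: id=6 (Judy) at lev 0.
Iteration 1: rows with manager_id in {6} -> Zane (id 8, lev 1).
Iteration 2: lev < 1 fails for all current rows; recursion stops.
Total rows emitted: 2.

2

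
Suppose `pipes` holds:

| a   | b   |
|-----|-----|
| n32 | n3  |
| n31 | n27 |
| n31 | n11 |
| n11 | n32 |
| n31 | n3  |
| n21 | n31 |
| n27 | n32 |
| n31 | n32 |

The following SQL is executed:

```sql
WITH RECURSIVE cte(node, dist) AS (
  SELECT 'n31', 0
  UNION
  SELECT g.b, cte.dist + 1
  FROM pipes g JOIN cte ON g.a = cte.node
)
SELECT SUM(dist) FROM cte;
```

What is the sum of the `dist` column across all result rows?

11

Base: (n31, dist=0).
Iteration 1: edges from {n31} -> (n11, dist=1), (n27, dist=1), (n3, dist=1), (n32, dist=1).
Iteration 2: edges from {n11,n27,n3,n32} -> (n3, dist=2), (n32, dist=2). [UNION drops 1 duplicate row(s)]
Iteration 3: edges from {n3,n32} -> (n3, dist=3).
Iteration 4: no outgoing edges from {n3}; recursion stops.
SUM(dist) = 0 + 1 + 1 + 1 + 1 + 2 + 2 + 3 = 11.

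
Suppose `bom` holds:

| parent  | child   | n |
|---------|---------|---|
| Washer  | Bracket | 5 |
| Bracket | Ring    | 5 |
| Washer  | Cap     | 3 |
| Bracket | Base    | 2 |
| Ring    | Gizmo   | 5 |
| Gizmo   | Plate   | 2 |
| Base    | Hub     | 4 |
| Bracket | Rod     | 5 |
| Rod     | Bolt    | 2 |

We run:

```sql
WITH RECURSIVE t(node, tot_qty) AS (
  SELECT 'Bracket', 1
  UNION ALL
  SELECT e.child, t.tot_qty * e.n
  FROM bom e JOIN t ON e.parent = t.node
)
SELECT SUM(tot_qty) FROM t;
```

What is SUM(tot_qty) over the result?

Base: (Bracket, tot_qty=1).
Iteration 1: components of {Bracket} -> Base = 1*2 = 2, Ring = 1*5 = 5, Rod = 1*5 = 5.
Iteration 2: components of {Base,Ring,Rod} -> Bolt = 5*2 = 10, Gizmo = 5*5 = 25, Hub = 2*4 = 8.
Iteration 3: components of {Bolt,Gizmo,Hub} -> Plate = 25*2 = 50.
Iteration 4: no further components; recursion stops.
SUM(tot_qty) = 1 + 5 + 2 + 5 + 25 + 8 + 10 + 50 = 106.

106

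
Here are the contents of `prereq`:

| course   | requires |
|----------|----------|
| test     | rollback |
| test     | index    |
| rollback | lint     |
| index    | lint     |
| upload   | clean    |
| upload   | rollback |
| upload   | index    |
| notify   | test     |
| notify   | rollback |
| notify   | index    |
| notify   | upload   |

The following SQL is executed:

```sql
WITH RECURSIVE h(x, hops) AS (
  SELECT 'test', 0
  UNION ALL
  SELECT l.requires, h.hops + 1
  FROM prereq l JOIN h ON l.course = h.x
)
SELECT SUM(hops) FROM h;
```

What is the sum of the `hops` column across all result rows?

6

Base: (test, hops=0).
Iteration 1: edges from {test} -> (index, hops=1), (rollback, hops=1).
Iteration 2: edges from {index,rollback} -> (lint, hops=2) x2. [UNION ALL keeps all 2 new rows, including repeats]
Iteration 3: no outgoing edges from {lint}; recursion stops.
SUM(hops) = 0 + 1 + 1 + 2 + 2 = 6.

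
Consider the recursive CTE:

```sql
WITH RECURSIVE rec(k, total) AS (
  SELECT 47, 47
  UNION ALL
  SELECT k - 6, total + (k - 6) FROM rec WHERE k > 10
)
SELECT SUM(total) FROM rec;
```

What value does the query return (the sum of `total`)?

1188

Base: k=47, total=47.
Iteration 1: 47 > 10 holds -> k = 47 - 6 = 41, total = 47 + 41 = 88.
Iteration 2: 41 > 10 holds -> k = 41 - 6 = 35, total = 88 + 35 = 123.
Iteration 3: 35 > 10 holds -> k = 35 - 6 = 29, total = 123 + 29 = 152.
Iteration 4: 29 > 10 holds -> k = 29 - 6 = 23, total = 152 + 23 = 175.
Iteration 5: 23 > 10 holds -> k = 23 - 6 = 17, total = 175 + 17 = 192.
Iteration 6: 17 > 10 holds -> k = 17 - 6 = 11, total = 192 + 11 = 203.
Iteration 7: 11 > 10 holds -> k = 11 - 6 = 5, total = 203 + 5 = 208.
Iteration 8: 5 > 10 fails; recursion stops.
SUM(total) = 47 + 88 + 123 + 152 + 175 + 192 + 203 + 208 = 1188.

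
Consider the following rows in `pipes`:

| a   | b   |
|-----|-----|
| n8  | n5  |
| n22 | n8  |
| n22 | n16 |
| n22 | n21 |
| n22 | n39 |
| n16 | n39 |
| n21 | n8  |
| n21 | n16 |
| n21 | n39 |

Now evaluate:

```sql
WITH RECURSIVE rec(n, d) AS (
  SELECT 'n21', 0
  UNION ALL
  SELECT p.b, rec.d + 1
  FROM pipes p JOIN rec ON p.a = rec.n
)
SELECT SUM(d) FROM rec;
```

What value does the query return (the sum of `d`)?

Base: (n21, d=0).
Iteration 1: edges from {n21} -> (n16, d=1), (n39, d=1), (n8, d=1).
Iteration 2: edges from {n16,n39,n8} -> (n39, d=2), (n5, d=2).
Iteration 3: no outgoing edges from {n39,n5}; recursion stops.
SUM(d) = 0 + 1 + 1 + 1 + 2 + 2 = 7.

7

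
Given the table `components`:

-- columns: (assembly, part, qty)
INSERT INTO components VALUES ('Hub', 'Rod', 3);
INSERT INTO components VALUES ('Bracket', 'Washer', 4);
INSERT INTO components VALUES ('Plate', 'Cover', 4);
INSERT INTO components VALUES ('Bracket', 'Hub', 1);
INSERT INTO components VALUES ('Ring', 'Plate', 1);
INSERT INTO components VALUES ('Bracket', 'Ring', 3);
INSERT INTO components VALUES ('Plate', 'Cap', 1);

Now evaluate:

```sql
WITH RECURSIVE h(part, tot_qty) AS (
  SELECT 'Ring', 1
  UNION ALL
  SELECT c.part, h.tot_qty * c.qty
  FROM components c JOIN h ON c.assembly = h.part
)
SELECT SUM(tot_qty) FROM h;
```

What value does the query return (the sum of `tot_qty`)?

7

Base: (Ring, tot_qty=1).
Iteration 1: components of {Ring} -> Plate = 1*1 = 1.
Iteration 2: components of {Plate} -> Cap = 1*1 = 1, Cover = 1*4 = 4.
Iteration 3: no further components; recursion stops.
SUM(tot_qty) = 1 + 1 + 4 + 1 = 7.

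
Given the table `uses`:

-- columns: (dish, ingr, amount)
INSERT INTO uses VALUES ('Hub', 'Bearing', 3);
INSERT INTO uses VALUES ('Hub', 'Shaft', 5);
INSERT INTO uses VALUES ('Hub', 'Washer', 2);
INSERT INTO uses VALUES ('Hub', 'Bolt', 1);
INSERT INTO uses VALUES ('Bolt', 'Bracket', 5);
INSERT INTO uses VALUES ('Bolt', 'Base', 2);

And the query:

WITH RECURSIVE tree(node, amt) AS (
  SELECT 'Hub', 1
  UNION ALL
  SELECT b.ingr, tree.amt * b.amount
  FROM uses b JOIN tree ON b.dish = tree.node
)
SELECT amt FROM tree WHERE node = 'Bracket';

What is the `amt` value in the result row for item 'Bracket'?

5

Base: (Hub, amt=1).
Iteration 1: components of {Hub} -> Bearing = 1*3 = 3, Bolt = 1*1 = 1, Shaft = 1*5 = 5, Washer = 1*2 = 2.
Iteration 2: components of {Bearing,Bolt,Shaft,Washer} -> Base = 1*2 = 2, Bracket = 1*5 = 5.
Iteration 3: no further components; recursion stops.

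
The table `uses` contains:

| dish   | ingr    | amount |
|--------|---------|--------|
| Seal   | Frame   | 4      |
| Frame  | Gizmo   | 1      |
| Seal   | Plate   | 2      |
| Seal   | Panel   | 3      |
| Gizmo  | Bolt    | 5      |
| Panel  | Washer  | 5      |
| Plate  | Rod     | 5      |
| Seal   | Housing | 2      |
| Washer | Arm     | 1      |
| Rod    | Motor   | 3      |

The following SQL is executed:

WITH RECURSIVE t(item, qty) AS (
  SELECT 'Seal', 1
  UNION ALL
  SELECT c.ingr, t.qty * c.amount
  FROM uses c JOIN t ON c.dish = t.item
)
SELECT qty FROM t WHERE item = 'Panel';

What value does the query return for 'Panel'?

3

Base: (Seal, qty=1).
Iteration 1: components of {Seal} -> Frame = 1*4 = 4, Housing = 1*2 = 2, Panel = 1*3 = 3, Plate = 1*2 = 2.
Iteration 2: components of {Frame,Housing,Panel,Plate} -> Gizmo = 4*1 = 4, Rod = 2*5 = 10, Washer = 3*5 = 15.
Iteration 3: components of {Gizmo,Rod,Washer} -> Arm = 15*1 = 15, Bolt = 4*5 = 20, Motor = 10*3 = 30.
Iteration 4: no further components; recursion stops.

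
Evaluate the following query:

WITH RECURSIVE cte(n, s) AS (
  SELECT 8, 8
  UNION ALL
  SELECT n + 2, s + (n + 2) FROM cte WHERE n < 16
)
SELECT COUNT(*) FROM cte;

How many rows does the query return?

Base: n=8, s=8.
Iteration 1: 8 < 16 holds -> n = 8 + 2 = 10, s = 8 + 10 = 18.
Iteration 2: 10 < 16 holds -> n = 10 + 2 = 12, s = 18 + 12 = 30.
Iteration 3: 12 < 16 holds -> n = 12 + 2 = 14, s = 30 + 14 = 44.
Iteration 4: 14 < 16 holds -> n = 14 + 2 = 16, s = 44 + 16 = 60.
Iteration 5: 16 < 16 fails; recursion stops.
Total rows emitted: 5.

5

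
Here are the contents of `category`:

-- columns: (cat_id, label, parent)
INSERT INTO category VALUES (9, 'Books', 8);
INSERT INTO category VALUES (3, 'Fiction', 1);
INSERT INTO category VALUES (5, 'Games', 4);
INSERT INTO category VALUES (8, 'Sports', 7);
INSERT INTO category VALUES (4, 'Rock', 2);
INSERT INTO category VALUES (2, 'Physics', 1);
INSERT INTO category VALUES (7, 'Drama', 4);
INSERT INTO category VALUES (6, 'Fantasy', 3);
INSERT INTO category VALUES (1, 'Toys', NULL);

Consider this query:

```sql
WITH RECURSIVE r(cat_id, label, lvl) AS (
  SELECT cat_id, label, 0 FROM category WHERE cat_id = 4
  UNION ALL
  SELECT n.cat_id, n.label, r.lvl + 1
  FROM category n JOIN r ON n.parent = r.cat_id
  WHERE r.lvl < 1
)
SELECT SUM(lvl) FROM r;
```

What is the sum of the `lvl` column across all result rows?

Base: cat_id=4 (Rock) at lvl 0.
Iteration 1: rows with parent in {4} -> Games (id 5, lvl 1), Drama (id 7, lvl 1).
Iteration 2: lvl < 1 fails for all current rows; recursion stops.
SUM(lvl) = 0 + 1 + 1 = 2.

2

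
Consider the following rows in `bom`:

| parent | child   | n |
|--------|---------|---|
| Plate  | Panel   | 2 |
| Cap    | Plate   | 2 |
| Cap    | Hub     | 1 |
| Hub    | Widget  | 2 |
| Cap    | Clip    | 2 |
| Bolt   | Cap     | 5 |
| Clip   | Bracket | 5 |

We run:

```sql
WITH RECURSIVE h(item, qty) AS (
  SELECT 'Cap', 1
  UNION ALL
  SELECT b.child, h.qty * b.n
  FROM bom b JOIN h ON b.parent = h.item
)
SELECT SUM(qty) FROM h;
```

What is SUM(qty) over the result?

22

Base: (Cap, qty=1).
Iteration 1: components of {Cap} -> Clip = 1*2 = 2, Hub = 1*1 = 1, Plate = 1*2 = 2.
Iteration 2: components of {Clip,Hub,Plate} -> Bracket = 2*5 = 10, Panel = 2*2 = 4, Widget = 1*2 = 2.
Iteration 3: no further components; recursion stops.
SUM(qty) = 1 + 1 + 2 + 2 + 2 + 10 + 4 = 22.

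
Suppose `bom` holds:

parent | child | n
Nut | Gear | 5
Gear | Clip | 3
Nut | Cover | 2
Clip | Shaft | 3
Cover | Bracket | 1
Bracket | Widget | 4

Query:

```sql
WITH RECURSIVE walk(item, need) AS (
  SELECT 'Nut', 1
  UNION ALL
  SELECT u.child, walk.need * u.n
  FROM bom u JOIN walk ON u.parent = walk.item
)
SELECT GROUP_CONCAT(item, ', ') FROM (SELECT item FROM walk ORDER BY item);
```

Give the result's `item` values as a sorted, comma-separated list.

Base: (Nut, need=1).
Iteration 1: components of {Nut} -> Cover = 1*2 = 2, Gear = 1*5 = 5.
Iteration 2: components of {Cover,Gear} -> Bracket = 2*1 = 2, Clip = 5*3 = 15.
Iteration 3: components of {Bracket,Clip} -> Shaft = 15*3 = 45, Widget = 2*4 = 8.
Iteration 4: no further components; recursion stops.

Bracket, Clip, Cover, Gear, Nut, Shaft, Widget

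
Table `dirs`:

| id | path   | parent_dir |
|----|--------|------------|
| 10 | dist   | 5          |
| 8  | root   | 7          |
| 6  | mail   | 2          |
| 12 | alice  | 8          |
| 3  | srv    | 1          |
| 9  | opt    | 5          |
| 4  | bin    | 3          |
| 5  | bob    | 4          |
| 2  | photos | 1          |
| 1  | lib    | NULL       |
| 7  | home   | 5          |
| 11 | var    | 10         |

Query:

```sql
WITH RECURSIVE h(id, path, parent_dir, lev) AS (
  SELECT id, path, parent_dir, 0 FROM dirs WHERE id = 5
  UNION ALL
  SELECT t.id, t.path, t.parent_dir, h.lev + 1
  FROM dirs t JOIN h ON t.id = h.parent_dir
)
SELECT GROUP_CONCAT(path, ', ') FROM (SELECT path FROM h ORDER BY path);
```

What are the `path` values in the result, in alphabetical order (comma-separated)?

Base: id=5 (bob), parent_dir=4, lev 0.
Iteration 1: join on id=4 -> bin (id 4, parent_dir=3, lev 1).
Iteration 2: join on id=3 -> srv (id 3, parent_dir=1, lev 2).
Iteration 3: join on id=1 -> lib (id 1, parent_dir=NULL, lev 3).
Iteration 4: parent_dir is NULL; no match; recursion stops.

bin, bob, lib, srv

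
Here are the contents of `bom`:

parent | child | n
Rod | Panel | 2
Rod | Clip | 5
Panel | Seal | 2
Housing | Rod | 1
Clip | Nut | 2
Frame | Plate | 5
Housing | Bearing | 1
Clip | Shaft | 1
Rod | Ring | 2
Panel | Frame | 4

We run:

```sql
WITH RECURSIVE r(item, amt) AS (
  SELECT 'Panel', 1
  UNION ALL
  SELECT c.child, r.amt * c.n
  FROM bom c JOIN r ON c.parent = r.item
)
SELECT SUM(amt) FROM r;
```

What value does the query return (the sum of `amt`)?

27

Base: (Panel, amt=1).
Iteration 1: components of {Panel} -> Frame = 1*4 = 4, Seal = 1*2 = 2.
Iteration 2: components of {Frame,Seal} -> Plate = 4*5 = 20.
Iteration 3: no further components; recursion stops.
SUM(amt) = 1 + 2 + 4 + 20 = 27.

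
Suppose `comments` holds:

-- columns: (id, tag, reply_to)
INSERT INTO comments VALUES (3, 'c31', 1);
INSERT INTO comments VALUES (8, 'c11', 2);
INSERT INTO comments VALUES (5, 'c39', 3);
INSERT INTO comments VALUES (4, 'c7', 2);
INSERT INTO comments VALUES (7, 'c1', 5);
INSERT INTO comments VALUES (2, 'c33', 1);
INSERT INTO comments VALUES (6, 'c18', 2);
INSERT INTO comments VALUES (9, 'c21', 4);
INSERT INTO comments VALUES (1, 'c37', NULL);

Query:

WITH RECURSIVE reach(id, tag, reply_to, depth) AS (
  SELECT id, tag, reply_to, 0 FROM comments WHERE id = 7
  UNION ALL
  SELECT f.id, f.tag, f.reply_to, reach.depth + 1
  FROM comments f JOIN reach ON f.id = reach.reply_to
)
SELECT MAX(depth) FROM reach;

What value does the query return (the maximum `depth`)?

Base: id=7 (c1), reply_to=5, depth 0.
Iteration 1: join on id=5 -> c39 (id 5, reply_to=3, depth 1).
Iteration 2: join on id=3 -> c31 (id 3, reply_to=1, depth 2).
Iteration 3: join on id=1 -> c37 (id 1, reply_to=NULL, depth 3).
Iteration 4: reply_to is NULL; no match; recursion stops.
depth values: 0, 1, 2, 3; the maximum is 3.

3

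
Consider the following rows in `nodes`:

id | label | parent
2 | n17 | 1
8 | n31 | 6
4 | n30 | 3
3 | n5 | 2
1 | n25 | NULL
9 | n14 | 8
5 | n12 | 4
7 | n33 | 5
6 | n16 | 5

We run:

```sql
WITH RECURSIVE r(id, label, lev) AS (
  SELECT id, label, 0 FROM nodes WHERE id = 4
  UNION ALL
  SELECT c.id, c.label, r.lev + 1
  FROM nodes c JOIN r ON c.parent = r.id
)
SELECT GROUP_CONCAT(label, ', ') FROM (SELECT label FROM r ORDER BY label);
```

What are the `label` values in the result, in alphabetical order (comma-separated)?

n12, n14, n16, n30, n31, n33

Base: id=4 (n30) at lev 0.
Iteration 1: rows with parent in {4} -> n12 (id 5, lev 1).
Iteration 2: rows with parent in {5} -> n16 (id 6, lev 2), n33 (id 7, lev 2).
Iteration 3: rows with parent in {6,7} -> n31 (id 8, lev 3).
Iteration 4: rows with parent in {8} -> n14 (id 9, lev 4).
Iteration 5: no rows with parent in {9}; recursion stops.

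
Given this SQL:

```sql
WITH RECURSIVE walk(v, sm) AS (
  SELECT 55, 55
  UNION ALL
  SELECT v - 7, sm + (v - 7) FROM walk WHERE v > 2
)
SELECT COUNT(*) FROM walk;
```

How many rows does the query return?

Base: v=55, sm=55.
Iteration 1: 55 > 2 holds -> v = 55 - 7 = 48, sm = 55 + 48 = 103.
Iteration 2: 48 > 2 holds -> v = 48 - 7 = 41, sm = 103 + 41 = 144.
Iteration 3: 41 > 2 holds -> v = 41 - 7 = 34, sm = 144 + 34 = 178.
Iteration 4: 34 > 2 holds -> v = 34 - 7 = 27, sm = 178 + 27 = 205.
Iteration 5: 27 > 2 holds -> v = 27 - 7 = 20, sm = 205 + 20 = 225.
Iteration 6: 20 > 2 holds -> v = 20 - 7 = 13, sm = 225 + 13 = 238.
Iteration 7: 13 > 2 holds -> v = 13 - 7 = 6, sm = 238 + 6 = 244.
Iteration 8: 6 > 2 holds -> v = 6 - 7 = -1, sm = 244 + -1 = 243.
Iteration 9: -1 > 2 fails; recursion stops.
Total rows emitted: 9.

9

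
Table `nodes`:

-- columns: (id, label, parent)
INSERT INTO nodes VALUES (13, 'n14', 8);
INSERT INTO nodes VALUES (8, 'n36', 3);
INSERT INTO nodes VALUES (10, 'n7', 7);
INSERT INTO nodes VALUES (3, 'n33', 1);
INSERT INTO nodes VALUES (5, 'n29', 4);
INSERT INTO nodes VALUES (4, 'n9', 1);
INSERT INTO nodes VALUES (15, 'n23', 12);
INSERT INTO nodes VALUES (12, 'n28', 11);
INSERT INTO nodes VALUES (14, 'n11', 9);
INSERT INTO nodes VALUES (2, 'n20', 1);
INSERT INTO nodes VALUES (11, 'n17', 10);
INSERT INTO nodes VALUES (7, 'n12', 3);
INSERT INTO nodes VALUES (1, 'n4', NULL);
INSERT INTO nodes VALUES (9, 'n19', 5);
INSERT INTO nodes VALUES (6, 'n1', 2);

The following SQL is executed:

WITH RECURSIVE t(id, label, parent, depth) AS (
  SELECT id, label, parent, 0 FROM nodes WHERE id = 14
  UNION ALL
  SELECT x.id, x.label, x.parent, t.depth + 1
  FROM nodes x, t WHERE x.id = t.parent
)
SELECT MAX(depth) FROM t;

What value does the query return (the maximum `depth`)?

4

Base: id=14 (n11), parent=9, depth 0.
Iteration 1: join on id=9 -> n19 (id 9, parent=5, depth 1).
Iteration 2: join on id=5 -> n29 (id 5, parent=4, depth 2).
Iteration 3: join on id=4 -> n9 (id 4, parent=1, depth 3).
Iteration 4: join on id=1 -> n4 (id 1, parent=NULL, depth 4).
Iteration 5: parent is NULL; no match; recursion stops.
depth values: 0, 1, 2, 3, 4; the maximum is 4.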